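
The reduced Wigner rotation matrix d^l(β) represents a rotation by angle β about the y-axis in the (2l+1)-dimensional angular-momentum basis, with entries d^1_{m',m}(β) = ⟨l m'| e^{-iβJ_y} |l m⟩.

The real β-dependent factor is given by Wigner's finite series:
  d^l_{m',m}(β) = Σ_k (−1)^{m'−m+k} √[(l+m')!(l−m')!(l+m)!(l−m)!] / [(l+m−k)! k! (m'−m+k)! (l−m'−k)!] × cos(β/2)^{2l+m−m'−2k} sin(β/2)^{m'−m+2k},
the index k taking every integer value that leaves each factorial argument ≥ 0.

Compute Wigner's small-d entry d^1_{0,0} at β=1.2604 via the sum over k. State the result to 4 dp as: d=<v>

d=0.3054

d^1_{0,0}(β=1.2604) via Wigner's sum:
c=cos(1.2604/2)=0.807910, s=sin(1.2604/2)=0.589306; N=√[1·1·1·1]=1.000000
k∈{0,1} keeps every argument non-negative
  k=0: (−1)^0·1.0000/(1)·0.8079^2·0.5893^0 = +0.652718
  k=1: (−1)^1·1.0000/(1)·0.8079^0·0.5893^2 = -0.347282
d^1_{0,0}(1.2604) = +0.652718 -0.347282 = +0.305436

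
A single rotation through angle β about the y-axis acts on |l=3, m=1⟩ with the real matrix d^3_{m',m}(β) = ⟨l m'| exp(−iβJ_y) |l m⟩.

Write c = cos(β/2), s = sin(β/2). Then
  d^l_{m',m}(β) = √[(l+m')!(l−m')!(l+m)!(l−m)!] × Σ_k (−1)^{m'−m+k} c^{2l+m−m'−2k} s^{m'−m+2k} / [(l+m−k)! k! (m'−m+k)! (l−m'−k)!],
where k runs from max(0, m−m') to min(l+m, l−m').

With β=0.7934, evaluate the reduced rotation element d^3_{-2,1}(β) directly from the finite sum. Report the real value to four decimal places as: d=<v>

d=0.2611

d^3_{-2,1}(β=0.7934) via Wigner's sum:
With c≡cos(β/2)=0.922341 and s≡sin(β/2)=0.386377, N=[1·120·24·2]^{1/2}=75.894664
k: max(0,(1)−(-2))=3 … min(3+(1),3−(-2))=4
  k=3: (−1)^0·75.8947/(12)·0.9223^3·0.3864^3 = +0.286245
  k=4: (−1)^1·75.8947/(24)·0.9223^1·0.3864^5 = -0.025116
d^3_{-2,1}(0.7934) = +0.286245 -0.025116 = +0.261129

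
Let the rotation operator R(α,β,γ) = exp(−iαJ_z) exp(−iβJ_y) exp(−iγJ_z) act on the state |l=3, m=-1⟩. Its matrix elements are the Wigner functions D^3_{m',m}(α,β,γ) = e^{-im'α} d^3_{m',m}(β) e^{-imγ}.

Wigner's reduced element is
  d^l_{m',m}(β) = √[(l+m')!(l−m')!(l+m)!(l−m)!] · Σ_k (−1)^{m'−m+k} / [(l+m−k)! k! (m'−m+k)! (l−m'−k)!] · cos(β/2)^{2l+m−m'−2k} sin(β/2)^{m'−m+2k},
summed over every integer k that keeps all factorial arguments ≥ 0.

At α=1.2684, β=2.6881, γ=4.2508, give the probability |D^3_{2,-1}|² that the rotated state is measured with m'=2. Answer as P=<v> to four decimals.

P=0.3113

First d^3_{2,-1}(β=2.6881), then the phase factors e^{-i(2)α} and e^{-i(-1)γ}:
Half-angle: c=0.224808, s=0.974403. N=√(120·1·2·24)=75.894664
k: max(0,(-1)−(2))=0 … min(3+(-1),3−(2))=1
  k=0: (−1)^3·75.8947/(12)·0.2248^3·0.9744^3 = -0.066479
  k=1: (−1)^4·75.8947/(24)·0.2248^1·0.9744^5 = +0.624461
d^3_{2,-1}(2.6881) = -0.066479 +0.624461 = +0.557982
|D^3_{2,-1}|² = |d^3_{2,-1}(β)|² = (+0.557982)² = 0.311344 (the z-rotation phases have unit modulus)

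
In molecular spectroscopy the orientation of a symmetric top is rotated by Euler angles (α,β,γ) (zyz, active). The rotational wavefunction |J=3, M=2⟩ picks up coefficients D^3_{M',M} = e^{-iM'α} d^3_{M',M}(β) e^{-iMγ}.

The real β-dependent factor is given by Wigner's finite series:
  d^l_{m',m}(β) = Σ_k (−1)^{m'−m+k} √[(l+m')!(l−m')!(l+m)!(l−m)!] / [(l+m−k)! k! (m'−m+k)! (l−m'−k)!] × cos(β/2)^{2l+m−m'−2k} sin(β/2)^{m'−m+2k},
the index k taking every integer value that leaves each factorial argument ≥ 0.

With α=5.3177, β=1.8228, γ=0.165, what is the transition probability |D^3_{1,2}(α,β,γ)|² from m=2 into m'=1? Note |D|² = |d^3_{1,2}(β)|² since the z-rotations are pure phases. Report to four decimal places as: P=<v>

Split into d^3_{1,2}(β=1.8228) × two z-phases.
Half-angle: c=0.612640, s=0.790362. N=√(24·2·120·1)=75.894664
k∈{1,2} keeps every argument non-negative
  k=1: (−1)^0·75.8947/(24)·0.6126^5·0.7904^1 = +0.215701
  k=2: (−1)^1·75.8947/(12)·0.6126^3·0.7904^3 = -0.718000
d^3_{1,2}(1.8228) = +0.215701 -0.718000 = -0.502299
|D^3_{1,2}|² = |d^3_{1,2}(β)|² = (-0.502299)² = 0.252304 (the z-rotation phases have unit modulus)

P=0.2523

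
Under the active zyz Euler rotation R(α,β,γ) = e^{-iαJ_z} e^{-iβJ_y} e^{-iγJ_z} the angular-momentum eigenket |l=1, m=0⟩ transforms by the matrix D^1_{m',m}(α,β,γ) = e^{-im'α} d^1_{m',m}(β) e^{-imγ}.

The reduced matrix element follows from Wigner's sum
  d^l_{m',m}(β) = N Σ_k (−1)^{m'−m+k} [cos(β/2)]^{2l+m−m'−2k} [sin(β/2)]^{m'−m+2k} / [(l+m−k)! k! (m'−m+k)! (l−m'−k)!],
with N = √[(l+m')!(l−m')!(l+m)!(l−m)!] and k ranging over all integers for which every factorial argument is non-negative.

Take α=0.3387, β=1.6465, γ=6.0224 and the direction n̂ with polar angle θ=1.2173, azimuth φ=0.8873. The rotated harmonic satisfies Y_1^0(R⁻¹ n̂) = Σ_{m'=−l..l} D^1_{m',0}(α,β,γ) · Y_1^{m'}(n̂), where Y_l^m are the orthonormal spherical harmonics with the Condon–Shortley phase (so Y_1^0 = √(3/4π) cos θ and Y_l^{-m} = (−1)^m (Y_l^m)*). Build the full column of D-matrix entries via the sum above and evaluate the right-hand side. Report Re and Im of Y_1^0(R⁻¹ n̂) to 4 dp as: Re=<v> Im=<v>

Need the full column D^1_{m',0} for m'=−1..1 at α=0.3387, β=1.6465, γ=6.0224.
cos(β/2)=0.679841, sin(β/2)=0.733359
d^1_{-1,0}: single k=1 term ⇒ +0.705082;  D = +0.665024+0.234271i
d^1_{0,0}: k∈[0..1] ⇒ +0.462184 -0.537816 = -0.075631;  D = -0.075631+0.000000i
d^1_{1,0}: single k=0 term ⇒ -0.705082;  D = -0.665024+0.234271i
Y_1^{m'}(θ=1.2173,φ=0.8873) and Σ D·Y over m':
  (+0.6650+0.2343i)·(+0.2047-0.2513i)  (-0.0756+0.0000i)·(+0.1691+0.0000i)  (-0.6650+0.2343i)·(-0.2047-0.2513i)
Y_1^0(R⁻¹ n̂) = +0.377212+0.000000i

Re=0.3772 Im=0.0000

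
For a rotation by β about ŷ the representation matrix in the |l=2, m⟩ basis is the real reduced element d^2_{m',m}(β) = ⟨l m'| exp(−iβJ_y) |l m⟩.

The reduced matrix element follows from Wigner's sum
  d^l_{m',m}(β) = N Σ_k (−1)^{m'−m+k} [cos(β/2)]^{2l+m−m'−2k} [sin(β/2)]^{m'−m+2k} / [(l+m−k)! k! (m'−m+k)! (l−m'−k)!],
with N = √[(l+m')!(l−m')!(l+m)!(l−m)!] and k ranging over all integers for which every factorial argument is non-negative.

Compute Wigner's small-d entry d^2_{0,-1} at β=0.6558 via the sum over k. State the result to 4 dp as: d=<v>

d=-0.5919

d^2_{0,-1}(β=0.6558) via Wigner's sum:
With c≡cos(β/2)=0.946721 and s≡sin(β/2)=0.322056, N=[2·2·1·6]^{1/2}=4.898979
k∈{0,1} keeps every argument non-negative
  k=0: (−1)^1·4.8990/(2)·0.9467^3·0.3221^1 = -0.669379
  k=1: (−1)^2·4.8990/(2)·0.9467^1·0.3221^3 = +0.077462
d^2_{0,-1}(0.6558) = -0.669379 +0.077462 = -0.591917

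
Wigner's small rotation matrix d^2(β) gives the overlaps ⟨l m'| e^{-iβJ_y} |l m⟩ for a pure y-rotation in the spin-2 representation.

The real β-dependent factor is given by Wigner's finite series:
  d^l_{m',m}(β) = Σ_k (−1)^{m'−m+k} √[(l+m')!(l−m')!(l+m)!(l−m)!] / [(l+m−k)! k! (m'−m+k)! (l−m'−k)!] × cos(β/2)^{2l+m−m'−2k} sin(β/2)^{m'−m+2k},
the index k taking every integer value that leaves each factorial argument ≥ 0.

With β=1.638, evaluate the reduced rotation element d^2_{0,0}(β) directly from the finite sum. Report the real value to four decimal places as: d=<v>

d=-0.4932

d^2_{0,0}(β=1.638) via Wigner's sum:
Half-angle: c=0.682952, s=0.730463. N=√(2·2·2·2)=4.000000
k∈{0,1,2} keeps every argument non-negative
  k=0: (−1)^0·4.0000/(4)·0.6830^4·0.7305^0 = +0.217551
  k=1: (−1)^1·4.0000/(1)·0.6830^2·0.7305^2 = -0.995490
  k=2: (−1)^2·4.0000/(4)·0.6830^0·0.7305^4 = +0.284704
d^2_{0,0}(1.638) = +0.217551 -0.995490 +0.284704 = -0.493236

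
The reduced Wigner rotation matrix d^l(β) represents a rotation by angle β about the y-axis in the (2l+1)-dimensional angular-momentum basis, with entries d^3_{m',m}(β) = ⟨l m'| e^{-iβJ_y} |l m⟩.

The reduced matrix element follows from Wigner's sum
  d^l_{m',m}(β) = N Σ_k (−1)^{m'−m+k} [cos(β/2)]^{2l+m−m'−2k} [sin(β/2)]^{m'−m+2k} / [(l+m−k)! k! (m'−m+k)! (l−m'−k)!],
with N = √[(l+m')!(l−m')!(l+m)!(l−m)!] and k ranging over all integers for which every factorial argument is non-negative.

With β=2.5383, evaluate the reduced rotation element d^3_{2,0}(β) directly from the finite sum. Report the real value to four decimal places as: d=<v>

d^3_{2,0}(β=2.5383) via Wigner's sum:
c=cos(2.5383/2)=0.297093, s=sin(2.5383/2)=0.954849; N=√[120·1·6·6]=65.726707
k: max(0,(0)−(2))=0 … min(3+(0),3−(2))=1
  k=0: (−1)^2·65.7267/(12)·0.2971^4·0.9548^2 = +0.038904
  k=1: (−1)^3·65.7267/(12)·0.2971^2·0.9548^4 = -0.401867
d^3_{2,0}(2.5383) = +0.038904 -0.401867 = -0.362963

d=-0.3630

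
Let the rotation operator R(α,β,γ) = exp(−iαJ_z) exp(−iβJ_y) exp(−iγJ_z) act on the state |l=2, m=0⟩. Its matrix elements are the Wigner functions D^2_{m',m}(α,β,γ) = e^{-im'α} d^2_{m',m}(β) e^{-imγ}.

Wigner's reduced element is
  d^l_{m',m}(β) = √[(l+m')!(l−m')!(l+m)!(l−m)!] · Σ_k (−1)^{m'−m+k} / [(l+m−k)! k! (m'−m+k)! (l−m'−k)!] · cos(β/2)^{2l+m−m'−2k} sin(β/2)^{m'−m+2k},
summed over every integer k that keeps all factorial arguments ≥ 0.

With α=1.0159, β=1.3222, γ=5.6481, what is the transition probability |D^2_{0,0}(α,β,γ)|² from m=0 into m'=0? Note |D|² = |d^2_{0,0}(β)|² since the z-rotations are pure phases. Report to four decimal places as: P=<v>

P=0.1674

D^2_{0,0}(1.0159,1.3222,5.6481) = e^{-i·0·1.0159}·d^2_{0,0}(1.3222)·e^{-i·0·5.6481}. Compute d first:
With c≡cos(β/2)=0.789317 and s≡sin(β/2)=0.613985, N=[2·2·2·2]^{1/2}=4.000000
k∈{0,1,2} keeps every argument non-negative
  k=0: (−1)^0·4.0000/(4)·0.7893^4·0.6140^0 = +0.388156
  k=1: (−1)^1·4.0000/(1)·0.7893^2·0.6140^2 = -0.939463
  k=2: (−1)^2·4.0000/(4)·0.7893^0·0.6140^4 = +0.142113
d^2_{0,0}(1.3222) = +0.388156 -0.939463 +0.142113 = -0.409194
|D^2_{0,0}|² = |d^2_{0,0}(β)|² = (-0.409194)² = 0.167440 (the z-rotation phases have unit modulus)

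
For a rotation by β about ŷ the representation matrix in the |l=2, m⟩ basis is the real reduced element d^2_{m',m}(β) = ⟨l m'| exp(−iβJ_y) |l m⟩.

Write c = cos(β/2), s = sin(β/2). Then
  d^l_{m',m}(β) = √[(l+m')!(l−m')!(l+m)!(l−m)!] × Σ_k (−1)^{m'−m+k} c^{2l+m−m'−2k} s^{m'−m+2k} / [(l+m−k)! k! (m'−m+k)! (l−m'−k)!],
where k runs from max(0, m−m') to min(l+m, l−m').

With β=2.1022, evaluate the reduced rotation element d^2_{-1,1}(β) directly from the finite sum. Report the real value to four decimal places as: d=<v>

d=-0.0102

d^2_{-1,1}(β=2.1022) via Wigner's sum:
With c≡cos(β/2)=0.496617 and s≡sin(β/2)=0.867970, N=[1·6·6·1]^{1/2}=6.000000
The bounds max(0,m−m')=2 and min(l+m,l−m')=3 give 2 terms
  k=2: (−1)^0·6.0000/(2)·0.4966^2·0.8680^2 = +0.557408
  k=3: (−1)^1·6.0000/(6)·0.4966^0·0.8680^4 = -0.567569
d^2_{-1,1}(2.1022) = +0.557408 -0.567569 = -0.010161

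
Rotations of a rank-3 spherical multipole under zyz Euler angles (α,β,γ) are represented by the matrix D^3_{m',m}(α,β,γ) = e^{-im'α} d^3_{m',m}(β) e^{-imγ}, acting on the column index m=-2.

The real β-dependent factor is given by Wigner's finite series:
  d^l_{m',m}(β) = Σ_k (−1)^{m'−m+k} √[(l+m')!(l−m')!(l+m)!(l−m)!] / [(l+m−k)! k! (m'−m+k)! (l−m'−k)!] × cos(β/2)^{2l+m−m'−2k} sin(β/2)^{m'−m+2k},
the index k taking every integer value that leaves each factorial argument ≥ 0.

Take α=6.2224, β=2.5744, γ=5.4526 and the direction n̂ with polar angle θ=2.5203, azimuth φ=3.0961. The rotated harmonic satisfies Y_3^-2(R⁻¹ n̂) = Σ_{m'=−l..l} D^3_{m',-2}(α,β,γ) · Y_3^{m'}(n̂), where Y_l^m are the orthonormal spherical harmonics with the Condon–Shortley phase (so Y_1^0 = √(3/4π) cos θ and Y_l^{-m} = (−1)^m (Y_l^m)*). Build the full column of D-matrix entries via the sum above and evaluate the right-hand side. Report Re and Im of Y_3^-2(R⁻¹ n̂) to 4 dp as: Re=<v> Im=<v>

Re=-0.0233 Im=-0.3274

Need the full column D^3_{m',-2} for m'=−3..3 at α=6.2224, β=2.5744, γ=5.4526.
cos(β/2)=0.279810, sin(β/2)=0.960055
d^3_{-3,-2}: single k=1 term ⇒ +0.004034;  D = -0.001086-0.003884i
d^3_{-2,-2}: k∈[0..1] ⇒ +0.000480 -0.028250 = -0.027770;  D = +0.005842+0.027149i
d^3_{-1,-2}: k∈[0..1] ⇒ -0.005207 +0.122605 = +0.117398;  D = -0.017678-0.116059i
d^3_{0,-2}: k∈[0..1] ⇒ +0.030946 -0.364311 = -0.333365;  D = +0.030087+0.332005i
d^3_{1,-2}: k∈[0..1] ⇒ -0.122605 +0.721680 = +0.599075;  D = -0.017723-0.598813i
d^3_{2,-2}: k∈[0..1] ⇒ +0.332569 -0.783029 = -0.450460;  D = -0.014050+0.450240i
d^3_{3,-2}: single k=0 term ⇒ -0.559011;  D = -0.051346+0.556648i
Y_3^{m'}(θ=2.5203,φ=3.0961) and Σ D·Y over m':
  (-0.0011-0.0039i)·(-0.0815-0.0112i)  (+0.0058+0.0271i)·(-0.2804-0.0256i)  (-0.0177-0.1161i)·(-0.4333-0.0197i)  (+0.0301+0.3320i)·(-0.0928+0.0000i)  (-0.0177-0.5988i)·(+0.4333-0.0197i)  (-0.0141+0.4502i)·(-0.2804+0.0256i)  (-0.0513+0.5566i)·(+0.0815-0.0112i)
Y_3^-2(R⁻¹ n̂) = -0.023345-0.327394i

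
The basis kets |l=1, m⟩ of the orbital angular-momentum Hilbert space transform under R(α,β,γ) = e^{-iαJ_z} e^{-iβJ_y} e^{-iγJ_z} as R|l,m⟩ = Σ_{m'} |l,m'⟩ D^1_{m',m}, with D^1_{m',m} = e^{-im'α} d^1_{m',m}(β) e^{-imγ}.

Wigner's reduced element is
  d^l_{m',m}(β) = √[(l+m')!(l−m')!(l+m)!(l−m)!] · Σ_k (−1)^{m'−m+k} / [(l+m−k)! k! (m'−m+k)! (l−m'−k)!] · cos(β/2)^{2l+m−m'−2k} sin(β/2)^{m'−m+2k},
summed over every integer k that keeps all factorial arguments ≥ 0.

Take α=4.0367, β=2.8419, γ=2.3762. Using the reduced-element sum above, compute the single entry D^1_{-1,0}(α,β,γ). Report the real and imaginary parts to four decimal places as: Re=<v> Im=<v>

Re=-0.1306 Im=-0.1629

D^1_{-1,0}(4.0367,2.8419,2.3762) = e^{-i·-1·4.0367}·d^1_{-1,0}(2.8419)·e^{-i·0·2.3762}. Compute d first:
Half-angle: c=0.149286, s=0.988794. N=√(1·2·1·1)=1.414214
Admissible k: 1..1 (factorial args all ≥0)
  k=1: (−1)^0·1.4142/(1)·0.1493^1·0.9888^1 = +0.208757
d^1_{-1,0}(2.8419) = +0.208757
Attach z-rotation phases: D = e^{-i(-1)(4.0367)}·(+0.208757)·e^{-i(0)(2.3762)} = -0.130564-0.162888i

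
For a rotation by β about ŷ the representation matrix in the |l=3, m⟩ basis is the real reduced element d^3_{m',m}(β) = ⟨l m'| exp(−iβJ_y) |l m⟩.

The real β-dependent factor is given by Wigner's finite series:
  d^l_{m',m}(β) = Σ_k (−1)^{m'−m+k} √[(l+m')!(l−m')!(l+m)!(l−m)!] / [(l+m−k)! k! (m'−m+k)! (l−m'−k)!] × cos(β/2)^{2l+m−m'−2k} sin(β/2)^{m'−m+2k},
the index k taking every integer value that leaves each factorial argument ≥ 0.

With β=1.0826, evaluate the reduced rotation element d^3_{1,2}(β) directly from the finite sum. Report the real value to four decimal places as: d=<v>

d=0.2088

d^3_{1,2}(β=1.0826) via Wigner's sum:
With c≡cos(β/2)=0.857040 and s≡sin(β/2)=0.515251, N=[24·2·120·1]^{1/2}=75.894664
k: max(0,(2)−(1))=1 … min(3+(2),3−(1))=2
  k=1: (−1)^0·75.8947/(24)·0.8570^5·0.5153^1 = +0.753395
  k=2: (−1)^1·75.8947/(12)·0.8570^3·0.5153^3 = -0.544613
d^3_{1,2}(1.0826) = +0.753395 -0.544613 = +0.208782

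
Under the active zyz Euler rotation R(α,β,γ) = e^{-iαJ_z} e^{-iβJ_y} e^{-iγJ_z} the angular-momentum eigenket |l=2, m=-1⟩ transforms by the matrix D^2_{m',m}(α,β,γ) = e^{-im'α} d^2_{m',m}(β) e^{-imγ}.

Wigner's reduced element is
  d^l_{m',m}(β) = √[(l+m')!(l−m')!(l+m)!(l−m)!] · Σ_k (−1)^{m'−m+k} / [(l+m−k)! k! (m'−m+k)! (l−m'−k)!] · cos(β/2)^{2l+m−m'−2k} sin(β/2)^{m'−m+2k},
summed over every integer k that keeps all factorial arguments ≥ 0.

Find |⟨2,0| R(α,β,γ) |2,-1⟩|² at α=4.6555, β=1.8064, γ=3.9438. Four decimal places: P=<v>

P=0.0773

First d^2_{0,-1}(β=1.8064), then the phase factors e^{-i(0)α} and e^{-i(-1)γ}:
c=cos(1.8064/2)=0.619100, s=sin(1.8064/2)=0.785312; N=√[2·2·1·6]=4.898979
k: max(0,(-1)−(0))=0 … min(2+(-1),2−(0))=1
  k=0: (−1)^1·4.8990/(2)·0.6191^3·0.7853^1 = -0.456458
  k=1: (−1)^2·4.8990/(2)·0.6191^1·0.7853^3 = +0.734452
d^2_{0,-1}(1.8064) = -0.456458 +0.734452 = +0.277994
|D^2_{0,-1}|² = |d^2_{0,-1}(β)|² = (+0.277994)² = 0.077281 (the z-rotation phases have unit modulus)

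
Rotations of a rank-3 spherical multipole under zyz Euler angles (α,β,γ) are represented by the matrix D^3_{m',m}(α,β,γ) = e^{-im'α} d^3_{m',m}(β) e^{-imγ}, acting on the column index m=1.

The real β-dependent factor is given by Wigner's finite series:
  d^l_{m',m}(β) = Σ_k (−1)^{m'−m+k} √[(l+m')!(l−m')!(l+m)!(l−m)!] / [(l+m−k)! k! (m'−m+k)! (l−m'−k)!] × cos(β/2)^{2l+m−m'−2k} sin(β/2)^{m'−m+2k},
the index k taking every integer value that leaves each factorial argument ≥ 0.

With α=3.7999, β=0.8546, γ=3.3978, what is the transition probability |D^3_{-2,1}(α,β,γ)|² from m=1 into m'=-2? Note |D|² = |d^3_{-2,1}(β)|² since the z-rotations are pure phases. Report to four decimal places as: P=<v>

P=0.0925

First d^3_{-2,1}(β=0.8546), then the phase factors e^{-i(-2)α} and e^{-i(1)γ}:
Half-angle: c=0.910088, s=0.414415. N=√(1·120·24·2)=75.894664
The bounds max(0,m−m')=3 and min(l+m,l−m')=4 give 2 terms
  k=3: (−1)^0·75.8947/(12)·0.9101^3·0.4144^3 = +0.339302
  k=4: (−1)^1·75.8947/(24)·0.9101^1·0.4144^5 = -0.035177
d^3_{-2,1}(0.8546) = +0.339302 -0.035177 = +0.304125
|D^3_{-2,1}|² = |d^3_{-2,1}(β)|² = (+0.304125)² = 0.092492 (the z-rotation phases have unit modulus)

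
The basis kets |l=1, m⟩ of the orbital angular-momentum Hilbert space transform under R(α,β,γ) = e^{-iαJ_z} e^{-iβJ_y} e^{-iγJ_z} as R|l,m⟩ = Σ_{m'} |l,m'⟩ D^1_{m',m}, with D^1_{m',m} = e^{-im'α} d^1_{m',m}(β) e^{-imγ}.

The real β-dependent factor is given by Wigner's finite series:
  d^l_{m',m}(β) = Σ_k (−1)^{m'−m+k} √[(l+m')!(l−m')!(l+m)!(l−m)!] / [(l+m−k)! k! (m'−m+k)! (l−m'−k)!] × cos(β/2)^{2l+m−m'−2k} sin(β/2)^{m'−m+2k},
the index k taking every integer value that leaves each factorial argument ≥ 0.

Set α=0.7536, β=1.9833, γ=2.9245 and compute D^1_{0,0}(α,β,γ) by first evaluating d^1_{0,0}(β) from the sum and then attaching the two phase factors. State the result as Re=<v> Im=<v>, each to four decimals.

Split into d^1_{0,0}(β=1.9833) × two z-phases.
With c≡cos(β/2)=0.547310 and s≡sin(β/2)=0.836930, N=[1·1·1·1]^{1/2}=1.000000
k∈{0,1} keeps every argument non-negative
  k=0: (−1)^0·1.0000/(1)·0.5473^2·0.8369^0 = +0.299548
  k=1: (−1)^1·1.0000/(1)·0.5473^0·0.8369^2 = -0.700452
d^1_{0,0}(1.9833) = +0.299548 -0.700452 = -0.400904
Phases: e^{-i·(0)·0.7536}=+1.000000+0.000000i, e^{-i·(0)·2.9245}=+1.000000+0.000000i ⇒ D=-0.400904+0.000000i

Re=-0.4009 Im=0.0000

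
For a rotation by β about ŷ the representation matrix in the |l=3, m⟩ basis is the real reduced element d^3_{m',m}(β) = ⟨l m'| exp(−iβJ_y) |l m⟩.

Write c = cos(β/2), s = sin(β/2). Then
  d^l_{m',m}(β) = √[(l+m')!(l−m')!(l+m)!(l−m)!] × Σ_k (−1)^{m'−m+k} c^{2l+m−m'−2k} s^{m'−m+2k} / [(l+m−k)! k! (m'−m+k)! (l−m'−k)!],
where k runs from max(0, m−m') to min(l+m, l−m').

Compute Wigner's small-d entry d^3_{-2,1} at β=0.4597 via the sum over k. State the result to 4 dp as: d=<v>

d=0.0672

d^3_{-2,1}(β=0.4597) via Wigner's sum:
c=cos(0.4597/2)=0.973701, s=sin(0.4597/2)=0.227831; N=√[1·120·24·2]=75.894664
Admissible k: 3..4 (factorial args all ≥0)
  k=3: (−1)^0·75.8947/(12)·0.9737^3·0.2278^3 = +0.069047
  k=4: (−1)^1·75.8947/(24)·0.9737^1·0.2278^5 = -0.001890
d^3_{-2,1}(0.4597) = +0.069047 -0.001890 = +0.067157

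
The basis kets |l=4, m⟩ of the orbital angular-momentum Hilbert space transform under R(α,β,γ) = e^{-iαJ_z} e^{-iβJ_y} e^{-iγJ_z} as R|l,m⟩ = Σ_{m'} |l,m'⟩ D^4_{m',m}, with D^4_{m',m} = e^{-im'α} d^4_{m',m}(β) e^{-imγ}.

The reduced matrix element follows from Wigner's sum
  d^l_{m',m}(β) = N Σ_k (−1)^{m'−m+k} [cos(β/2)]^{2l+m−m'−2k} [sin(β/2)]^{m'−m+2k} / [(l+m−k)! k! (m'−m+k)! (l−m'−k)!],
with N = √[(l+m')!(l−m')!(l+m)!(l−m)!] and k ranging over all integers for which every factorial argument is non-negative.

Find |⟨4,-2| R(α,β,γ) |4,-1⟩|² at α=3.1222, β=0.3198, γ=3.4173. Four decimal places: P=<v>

Split into d^4_{-2,-1}(β=0.3198) × two z-phases.
c=cos(0.3198/2)=0.987243, s=sin(0.3198/2)=0.159219; N=√[2·720·6·120]=1018.233765
k: max(0,(-1)−(-2))=1 … min(4+(-1),4−(-2))=3
  k=1: (−1)^0·1018.2338/(240)·0.9872^7·0.1592^1 = +0.617450
  k=2: (−1)^1·1018.2338/(48)·0.9872^5·0.1592^3 = -0.080300
  k=3: (−1)^2·1018.2338/(72)·0.9872^3·0.1592^5 = +0.001392
d^4_{-2,-1}(0.3198) = +0.617450 -0.080300 +0.001392 = +0.538542
|D^4_{-2,-1}|² = |d^4_{-2,-1}(β)|² = (+0.538542)² = 0.290028 (the z-rotation phases have unit modulus)

P=0.2900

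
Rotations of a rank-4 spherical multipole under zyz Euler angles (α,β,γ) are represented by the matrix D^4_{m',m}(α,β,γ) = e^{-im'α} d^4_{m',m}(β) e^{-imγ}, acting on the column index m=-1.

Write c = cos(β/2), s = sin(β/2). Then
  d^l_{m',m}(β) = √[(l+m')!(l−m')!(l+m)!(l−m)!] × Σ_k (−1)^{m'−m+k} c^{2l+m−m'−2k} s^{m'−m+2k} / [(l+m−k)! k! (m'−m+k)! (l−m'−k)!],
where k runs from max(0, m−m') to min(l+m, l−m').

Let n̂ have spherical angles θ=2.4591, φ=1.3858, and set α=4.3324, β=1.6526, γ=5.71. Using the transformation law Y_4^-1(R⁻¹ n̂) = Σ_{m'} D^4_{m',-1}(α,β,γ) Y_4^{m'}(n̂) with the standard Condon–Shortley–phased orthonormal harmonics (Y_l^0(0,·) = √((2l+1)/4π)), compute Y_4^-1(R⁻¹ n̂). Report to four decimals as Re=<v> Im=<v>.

Need the full column D^4_{m',-1} for m'=−4..4 at α=4.3324, β=1.6526, γ=5.71.
cos(β/2)=0.677601, sin(β/2)=0.735429
d^4_{-4,-1}: single k=3 term ⇒ +0.425195;  D = -0.212136-0.368496i
d^4_{-3,-1}: k∈[2..3] ⇒ +0.415526 -0.815793 = -0.400267;  D = -0.396218+0.056788i
d^4_{-2,-1}: k∈[1..3] ⇒ +0.204643 -1.205316 +0.946548 = -0.054124;  D = +0.012741-0.052603i
d^4_{-1,-1}: k∈[0..3] ⇒ +0.044442 -0.785270 +1.850045 -0.726431 = +0.382786;  D = -0.312069-0.221671i
d^4_{0,-1}: k∈[0..3] ⇒ -0.215713 +1.524617 -1.795949 +0.352595 = -0.134450;  D = -0.112962+0.072914i
d^4_{1,-1}: k∈[0..3] ⇒ +0.523514 -1.850045 +1.089646 -0.085571 = -0.322457;  D = -0.061911-0.316457i
d^4_{2,-1}: k∈[0..2] ⇒ -0.803544 +1.419822 -0.334501 = +0.281778;  D = -0.276876-0.052328i
d^4_{3,-1}: k∈[0..1] ⇒ +0.815793 -0.576587 = +0.239207;  D = +0.128435-0.201803i
d^4_{4,-1}: single k=0 term ⇒ -0.500866;  D = -0.292660-0.406469i
Y_4^{m'}(θ=2.4591,φ=1.3858) and Σ D·Y over m':
  (-0.2121-0.3685i)·(+0.0517+0.0472i)  (-0.3962+0.0568i)·(+0.1284-0.2071i)  (+0.0127-0.0526i)·(-0.3989-0.1547i)  (-0.3121-0.2217i)·(-0.0518+0.2766i)  (-0.1130+0.0729i)·(-0.2511+0.0000i)  (-0.0619-0.3165i)·(+0.0518+0.2766i)  (-0.2769-0.0523i)·(-0.3989+0.1547i)  (+0.1284-0.2018i)·(-0.1284-0.2071i)  (-0.2927-0.4065i)·(+0.0517-0.0472i)
Y_4^-1(R⁻¹ n̂) = +0.170170-0.077209i

Re=0.1702 Im=-0.0772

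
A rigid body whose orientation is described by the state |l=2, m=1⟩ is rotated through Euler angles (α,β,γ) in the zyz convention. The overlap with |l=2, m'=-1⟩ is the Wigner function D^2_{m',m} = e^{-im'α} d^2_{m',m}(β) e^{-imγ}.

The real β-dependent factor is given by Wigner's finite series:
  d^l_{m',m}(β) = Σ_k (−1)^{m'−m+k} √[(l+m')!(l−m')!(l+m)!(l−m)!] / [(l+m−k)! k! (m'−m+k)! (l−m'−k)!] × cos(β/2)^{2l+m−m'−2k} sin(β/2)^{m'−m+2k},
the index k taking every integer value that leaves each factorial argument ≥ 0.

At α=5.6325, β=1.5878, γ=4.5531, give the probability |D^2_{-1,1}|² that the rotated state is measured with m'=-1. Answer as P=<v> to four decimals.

D^2_{-1,1}(5.6325,1.5878,4.5531) = e^{-i·-1·5.6325}·d^2_{-1,1}(1.5878)·e^{-i·1·4.5531}. Compute d first:
With c≡cos(β/2)=0.701070 and s≡sin(β/2)=0.713093, N=[1·6·6·1]^{1/2}=6.000000
k∈{2,3} keeps every argument non-negative
  k=2: (−1)^0·6.0000/(2)·0.7011^2·0.7131^2 = +0.749783
  k=3: (−1)^1·6.0000/(6)·0.7011^0·0.7131^4 = -0.258574
d^2_{-1,1}(1.5878) = +0.749783 -0.258574 = +0.491209
|D^2_{-1,1}|² = |d^2_{-1,1}(β)|² = (+0.491209)² = 0.241287 (the z-rotation phases have unit modulus)

P=0.2413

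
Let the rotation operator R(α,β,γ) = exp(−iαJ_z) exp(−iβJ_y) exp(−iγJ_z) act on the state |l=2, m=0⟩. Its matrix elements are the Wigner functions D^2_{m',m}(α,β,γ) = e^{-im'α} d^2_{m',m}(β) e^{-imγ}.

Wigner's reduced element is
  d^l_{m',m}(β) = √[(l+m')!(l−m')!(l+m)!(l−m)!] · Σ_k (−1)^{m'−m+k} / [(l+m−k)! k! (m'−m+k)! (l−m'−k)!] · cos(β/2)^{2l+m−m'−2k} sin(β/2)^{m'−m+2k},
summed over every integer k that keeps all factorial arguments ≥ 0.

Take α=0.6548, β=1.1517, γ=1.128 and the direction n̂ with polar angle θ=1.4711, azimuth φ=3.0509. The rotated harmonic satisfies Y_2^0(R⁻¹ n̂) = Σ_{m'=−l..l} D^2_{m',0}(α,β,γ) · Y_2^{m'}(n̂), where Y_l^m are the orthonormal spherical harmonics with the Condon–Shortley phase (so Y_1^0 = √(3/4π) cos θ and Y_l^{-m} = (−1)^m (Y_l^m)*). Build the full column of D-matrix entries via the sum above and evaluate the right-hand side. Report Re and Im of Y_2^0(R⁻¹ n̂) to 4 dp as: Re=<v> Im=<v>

Need the full column D^2_{m',0} for m'=−2..2 at α=0.6548, β=1.1517, γ=1.128.
cos(β/2)=0.838730, sin(β/2)=0.544548
d^2_{-2,0}: single k=2 term ⇒ +0.510966;  D = +0.131950+0.493635i
d^2_{-1,0}: k∈[1..2] ⇒ +0.787006 -0.331746 = +0.455259;  D = +0.361098+0.277253i
d^2_{0,0}: k∈[0..2] ⇒ +0.494867 -0.834404 +0.087931 = -0.251606;  D = -0.251606+0.000000i
d^2_{1,0}: k∈[0..1] ⇒ -0.787006 +0.331746 = -0.455259;  D = -0.361098+0.277253i
d^2_{2,0}: single k=0 term ⇒ +0.510966;  D = +0.131950-0.493635i
Y_2^{m'}(θ=1.4711,φ=3.0509) and Σ D·Y over m':
  (+0.1320+0.4936i)·(+0.3762+0.0690i)  (+0.3611+0.2773i)·(-0.0762-0.0069i)  (-0.2516+0.0000i)·(-0.3060+0.0000i)  (-0.3611+0.2773i)·(+0.0762-0.0069i)  (+0.1320-0.4936i)·(+0.3762-0.0690i)
Y_2^0(R⁻¹ n̂) = +0.056969+0.000000i

Re=0.0570 Im=0.0000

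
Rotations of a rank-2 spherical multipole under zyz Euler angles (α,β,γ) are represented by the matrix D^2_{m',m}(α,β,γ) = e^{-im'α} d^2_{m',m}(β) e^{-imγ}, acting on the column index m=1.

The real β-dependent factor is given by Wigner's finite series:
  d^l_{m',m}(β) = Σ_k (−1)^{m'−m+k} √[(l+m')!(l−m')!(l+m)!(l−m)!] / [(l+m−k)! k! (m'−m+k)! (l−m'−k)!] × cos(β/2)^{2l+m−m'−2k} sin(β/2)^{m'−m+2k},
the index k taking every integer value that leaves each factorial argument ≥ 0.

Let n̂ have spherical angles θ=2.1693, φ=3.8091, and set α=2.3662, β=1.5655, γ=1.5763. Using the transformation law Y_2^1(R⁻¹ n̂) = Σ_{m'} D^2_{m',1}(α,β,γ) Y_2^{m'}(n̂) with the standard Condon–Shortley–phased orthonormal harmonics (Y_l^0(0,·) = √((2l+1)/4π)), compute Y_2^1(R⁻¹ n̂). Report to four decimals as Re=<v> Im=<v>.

Re=-0.0646 Im=0.0450

Need the full column D^2_{m',1} for m'=−2..2 at α=2.3662, β=1.5655, γ=1.5763.
cos(β/2)=0.708977, sin(β/2)=0.705232
d^2_{-2,1}: single k=3 term ⇒ +0.497345;  D = -0.497293-0.007215i
d^2_{-1,1}: k∈[2..3] ⇒ +0.749979 -0.247359 = +0.502620;  D = +0.353803+0.357002i
d^2_{0,1}: k∈[1..2] ⇒ +0.615607 -0.609121 = +0.006487;  D = -0.000036-0.006486i
d^2_{1,1}: k∈[0..1] ⇒ +0.252655 -0.749979 = -0.497324;  D = +0.346165-0.357072i
d^2_{2,1}: single k=0 term ⇒ -0.502641;  D = -0.502478+0.012823i
Y_2^{m'}(θ=2.1693,φ=3.8091) and Σ D·Y over m':
  (-0.4973-0.0072i)·(+0.0616-0.2564i)  (+0.3538+0.3570i)·(+0.2824-0.2226i)  (-0.0000-0.0065i)·(-0.0150+0.0000i)  (+0.3462-0.3571i)·(-0.2824-0.2226i)  (-0.5025+0.0128i)·(+0.0616+0.2564i)
Y_2^1(R⁻¹ n̂) = -0.064573+0.044967i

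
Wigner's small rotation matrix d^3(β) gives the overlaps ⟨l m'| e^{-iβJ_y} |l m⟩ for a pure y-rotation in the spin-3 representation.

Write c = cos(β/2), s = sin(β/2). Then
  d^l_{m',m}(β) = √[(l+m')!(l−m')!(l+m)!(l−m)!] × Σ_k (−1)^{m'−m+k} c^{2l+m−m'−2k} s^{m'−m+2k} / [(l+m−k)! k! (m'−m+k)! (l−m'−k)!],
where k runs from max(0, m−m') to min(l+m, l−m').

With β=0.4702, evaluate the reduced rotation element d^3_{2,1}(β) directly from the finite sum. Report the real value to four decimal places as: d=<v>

d^3_{2,1}(β=0.4702) via Wigner's sum:
With c≡cos(β/2)=0.972491 and s≡sin(β/2)=0.232940, N=[120·1·24·2]^{1/2}=75.894664
The bounds max(0,m−m')=0 and min(l+m,l−m')=1 give 2 terms
  k=0: (−1)^1·75.8947/(24)·0.9725^5·0.2329^1 = -0.640726
  k=1: (−1)^2·75.8947/(12)·0.9725^3·0.2329^3 = +0.073523
d^3_{2,1}(0.4702) = -0.640726 +0.073523 = -0.567204

d=-0.5672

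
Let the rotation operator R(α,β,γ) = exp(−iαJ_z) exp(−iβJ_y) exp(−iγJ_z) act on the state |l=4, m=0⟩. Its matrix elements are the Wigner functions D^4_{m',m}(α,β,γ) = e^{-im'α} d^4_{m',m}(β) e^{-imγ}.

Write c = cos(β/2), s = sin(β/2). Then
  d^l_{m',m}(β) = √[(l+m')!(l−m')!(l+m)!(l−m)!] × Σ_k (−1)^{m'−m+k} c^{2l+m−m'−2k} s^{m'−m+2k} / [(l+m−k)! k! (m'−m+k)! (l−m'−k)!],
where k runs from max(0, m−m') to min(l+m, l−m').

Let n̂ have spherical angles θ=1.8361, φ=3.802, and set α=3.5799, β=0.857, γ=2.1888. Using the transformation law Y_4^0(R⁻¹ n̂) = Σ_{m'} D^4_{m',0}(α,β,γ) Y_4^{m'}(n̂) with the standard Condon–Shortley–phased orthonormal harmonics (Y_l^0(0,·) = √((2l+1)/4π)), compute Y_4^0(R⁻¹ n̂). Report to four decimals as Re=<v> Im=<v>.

Need the full column D^4_{m',0} for m'=−4..4 at α=3.5799, β=0.857, γ=2.1888.
cos(β/2)=0.909590, sin(β/2)=0.415507
d^4_{-4,0}: single k=4 term ⇒ +0.170704;  D = -0.030970+0.167872i
d^4_{-3,0}: k∈[3..4] ⇒ +0.528478 -0.110279 = +0.418199;  D = -0.105843-0.404584i
d^4_{-2,0}: k∈[2..4] ⇒ +0.927581 -0.516162 +0.040391 = +0.451810;  D = +0.289049+0.347251i
d^4_{-1,0}: k∈[1..4] ⇒ +0.957223 -1.198476 +0.250089 -0.008698 = +0.000138;  D = -0.000125-0.000059i
d^4_{0,0}: k∈[0..4] ⇒ +0.468560 -1.564410 +0.734511 -0.068121 +0.000888 = -0.428571;  D = -0.428571+0.000000i
d^4_{1,0}: k∈[0..3] ⇒ -0.957223 +1.198476 -0.250089 +0.008698 = -0.000138;  D = +0.000125-0.000059i
d^4_{2,0}: k∈[0..2] ⇒ +0.927581 -0.516162 +0.040391 = +0.451810;  D = +0.289049-0.347251i
d^4_{3,0}: k∈[0..1] ⇒ -0.528478 +0.110279 = -0.418199;  D = +0.105843-0.404584i
d^4_{4,0}: single k=0 term ⇒ +0.170704;  D = -0.030970-0.167872i
Y_4^{m'}(θ=1.8361,φ=3.802) and Σ D·Y over m':
  (-0.0310+0.1679i)·(-0.3368-0.1840i)  (-0.1058-0.4046i)·(-0.1177-0.2704i)  (+0.2890+0.3473i)·(-0.0400+0.1566i)  (-0.0001-0.0001i)·(-0.2381+0.1850i)  (-0.4286+0.0000i)·(+0.1167+0.0000i)  (+0.0001-0.0001i)·(+0.2381+0.1850i)  (+0.2890-0.3473i)·(-0.0400-0.1566i)  (+0.1058-0.4046i)·(+0.1177-0.2704i)  (-0.0310-0.1679i)·(-0.3368+0.1840i)
Y_4^0(R⁻¹ n̂) = -0.293069+0.000000i

Re=-0.2931 Im=0.0000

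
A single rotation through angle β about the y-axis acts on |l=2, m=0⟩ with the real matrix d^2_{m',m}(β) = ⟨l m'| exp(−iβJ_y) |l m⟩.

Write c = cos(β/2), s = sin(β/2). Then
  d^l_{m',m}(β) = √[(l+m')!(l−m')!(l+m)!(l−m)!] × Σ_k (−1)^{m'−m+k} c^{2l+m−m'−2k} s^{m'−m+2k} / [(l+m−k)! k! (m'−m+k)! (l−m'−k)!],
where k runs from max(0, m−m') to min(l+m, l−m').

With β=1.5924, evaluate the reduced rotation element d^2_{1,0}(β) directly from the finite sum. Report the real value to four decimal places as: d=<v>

d^2_{1,0}(β=1.5924) via Wigner's sum:
Half-angle: c=0.699428, s=0.714703. N=√(6·1·2·2)=4.898979
Admissible k: 0..1 (factorial args all ≥0)
  k=0: (−1)^1·4.8990/(2)·0.6994^3·0.7147^1 = -0.599004
  k=1: (−1)^2·4.8990/(2)·0.6994^1·0.7147^3 = +0.625455
d^2_{1,0}(1.5924) = -0.599004 +0.625455 = +0.026451

d=0.0265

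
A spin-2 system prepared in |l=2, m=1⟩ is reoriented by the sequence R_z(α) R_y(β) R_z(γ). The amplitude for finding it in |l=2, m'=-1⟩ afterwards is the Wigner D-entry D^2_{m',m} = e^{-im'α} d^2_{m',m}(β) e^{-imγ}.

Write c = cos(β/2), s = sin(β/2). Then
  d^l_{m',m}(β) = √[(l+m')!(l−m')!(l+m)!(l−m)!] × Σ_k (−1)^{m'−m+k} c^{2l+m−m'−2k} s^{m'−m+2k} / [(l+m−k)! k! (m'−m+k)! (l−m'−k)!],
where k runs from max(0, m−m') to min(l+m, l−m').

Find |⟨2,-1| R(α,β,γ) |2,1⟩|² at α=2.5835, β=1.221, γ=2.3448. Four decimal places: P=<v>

P=0.3068

First d^2_{-1,1}(β=1.221), then the phase factors e^{-i(-1)α} and e^{-i(1)γ}:
With c≡cos(β/2)=0.819361 and s≡sin(β/2)=0.573277, N=[1·6·6·1]^{1/2}=6.000000
Admissible k: 2..3 (factorial args all ≥0)
  k=2: (−1)^0·6.0000/(2)·0.8194^2·0.5733^2 = +0.661914
  k=3: (−1)^1·6.0000/(6)·0.8194^0·0.5733^4 = -0.108009
d^2_{-1,1}(1.221) = +0.661914 -0.108009 = +0.553906
|D^2_{-1,1}|² = |d^2_{-1,1}(β)|² = (+0.553906)² = 0.306811 (the z-rotation phases have unit modulus)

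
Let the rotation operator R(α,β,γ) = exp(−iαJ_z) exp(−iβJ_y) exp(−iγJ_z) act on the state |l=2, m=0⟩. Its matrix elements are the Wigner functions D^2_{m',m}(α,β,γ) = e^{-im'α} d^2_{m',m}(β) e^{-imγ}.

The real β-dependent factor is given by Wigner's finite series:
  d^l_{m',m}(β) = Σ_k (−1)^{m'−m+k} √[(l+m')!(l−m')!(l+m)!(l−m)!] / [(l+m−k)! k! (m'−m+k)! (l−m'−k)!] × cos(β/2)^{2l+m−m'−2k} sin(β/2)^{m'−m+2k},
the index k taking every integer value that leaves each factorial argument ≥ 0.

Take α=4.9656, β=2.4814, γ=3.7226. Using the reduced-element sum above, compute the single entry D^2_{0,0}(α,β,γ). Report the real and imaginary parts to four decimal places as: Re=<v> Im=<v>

Re=0.4359 Im=0.0000

D^2_{0,0}(4.9656,2.4814,3.7226) = e^{-i·0·4.9656}·d^2_{0,0}(2.4814)·e^{-i·0·3.7226}. Compute d first:
Half-angle: c=0.324134, s=0.946011. N=√(2·2·2·2)=4.000000
k: max(0,(0)−(0))=0 … min(2+(0),2−(0))=2
  k=0: (−1)^0·4.0000/(4)·0.3241^4·0.9460^0 = +0.011038
  k=1: (−1)^1·4.0000/(1)·0.3241^2·0.9460^2 = -0.376099
  k=2: (−1)^2·4.0000/(4)·0.3241^0·0.9460^4 = +0.800912
d^2_{0,0}(2.4814) = +0.011038 -0.376099 +0.800912 = +0.435852
D = (+1.000000+0.000000i)·(+0.435852)·(+1.000000+0.000000i) = +0.435852+0.000000i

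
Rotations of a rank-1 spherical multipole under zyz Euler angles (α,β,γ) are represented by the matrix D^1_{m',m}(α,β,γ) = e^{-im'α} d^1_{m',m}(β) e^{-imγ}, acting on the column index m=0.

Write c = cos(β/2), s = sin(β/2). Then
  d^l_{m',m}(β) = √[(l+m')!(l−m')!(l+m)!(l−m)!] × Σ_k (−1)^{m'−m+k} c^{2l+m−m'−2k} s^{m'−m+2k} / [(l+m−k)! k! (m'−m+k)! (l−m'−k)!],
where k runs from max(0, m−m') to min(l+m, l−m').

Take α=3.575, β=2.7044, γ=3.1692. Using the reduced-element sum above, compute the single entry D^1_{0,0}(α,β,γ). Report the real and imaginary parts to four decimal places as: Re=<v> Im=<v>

D^1_{0,0}(3.575,2.7044,3.1692) = e^{-i·0·3.575}·d^1_{0,0}(2.7044)·e^{-i·0·3.1692}. Compute d first:
With c≡cos(β/2)=0.216860 and s≡sin(β/2)=0.976203, N=[1·1·1·1]^{1/2}=1.000000
k∈{0,1} keeps every argument non-negative
  k=0: (−1)^0·1.0000/(1)·0.2169^2·0.9762^0 = +0.047028
  k=1: (−1)^1·1.0000/(1)·0.2169^0·0.9762^2 = -0.952972
d^1_{0,0}(2.7044) = +0.047028 -0.952972 = -0.905944
Attach z-rotation phases: D = e^{-i(0)(3.575)}·(-0.905944)·e^{-i(0)(3.1692)} = -0.905944+0.000000i

Re=-0.9059 Im=0.0000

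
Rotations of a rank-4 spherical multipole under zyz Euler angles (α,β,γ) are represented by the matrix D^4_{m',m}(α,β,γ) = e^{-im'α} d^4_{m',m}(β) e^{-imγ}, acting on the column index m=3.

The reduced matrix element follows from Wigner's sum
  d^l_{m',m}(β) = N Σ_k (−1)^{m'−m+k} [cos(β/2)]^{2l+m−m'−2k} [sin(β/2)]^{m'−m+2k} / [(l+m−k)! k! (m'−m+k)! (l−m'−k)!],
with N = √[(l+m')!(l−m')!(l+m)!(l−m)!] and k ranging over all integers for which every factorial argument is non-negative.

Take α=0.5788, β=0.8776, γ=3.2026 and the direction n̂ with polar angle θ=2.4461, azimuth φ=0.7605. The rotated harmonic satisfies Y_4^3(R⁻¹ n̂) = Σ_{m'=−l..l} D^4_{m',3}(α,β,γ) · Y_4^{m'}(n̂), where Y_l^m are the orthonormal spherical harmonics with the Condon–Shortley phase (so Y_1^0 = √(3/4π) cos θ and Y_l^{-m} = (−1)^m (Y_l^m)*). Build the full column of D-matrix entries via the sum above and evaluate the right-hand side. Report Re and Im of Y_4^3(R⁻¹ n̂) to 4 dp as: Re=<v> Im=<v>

Re=-0.0072 Im=-0.0012

Need the full column D^4_{m',3} for m'=−4..4 at α=0.5788, β=0.8776, γ=3.2026.
cos(β/2)=0.905262, sin(β/2)=0.424853
d^4_{-4,3}: single k=7 term ⇒ +0.006397;  D = +0.003406-0.005415i
d^4_{-3,3}: k∈[6..7] ⇒ +0.033735 -0.001061 = +0.032674;  D = -0.000569-0.032669i
d^4_{-2,3}: k∈[5..6] ⇒ +0.115267 -0.008463 = +0.106804;  D = -0.059972-0.088377i
d^4_{-1,3}: k∈[4..5] ⇒ +0.289450 -0.038252 = +0.251198;  D = -0.231779-0.096843i
d^4_{0,3}: k∈[3..4] ⇒ +0.551637 -0.121502 = +0.430135;  D = -0.422951+0.078285i
d^4_{1,3}: k∈[2..3] ⇒ +0.788487 -0.289450 = +0.499038;  D = -0.361093+0.344456i
d^4_{2,3}: k∈[1..2] ⇒ +0.791997 -0.523329 = +0.268669;  D = -0.061296+0.261583i
d^4_{3,3}: k∈[0..1] ⇒ +0.451019 -0.695380 = -0.244361;  D = -0.083475-0.229661i
d^4_{4,3}: single k=0 term ⇒ -0.598694;  D = -0.479002-0.359154i
Y_4^{m'}(θ=2.4461,φ=0.7605) and Σ D·Y over m':
  (+0.0034-0.0054i)·(-0.0742-0.0074i)  (-0.0006-0.0327i)·(+0.1649+0.1916i)  (-0.0600-0.0884i)·(+0.0214-0.4288i)  (-0.2318-0.0968i)·(-0.1898+0.1806i)  (-0.4230+0.0783i)·(-0.2669+0.0000i)  (-0.3611+0.3445i)·(+0.1898+0.1806i)  (-0.0613+0.2616i)·(+0.0214+0.4288i)  (-0.0835-0.2297i)·(-0.1649+0.1916i)  (-0.4790-0.3592i)·(-0.0742+0.0074i)
Y_4^3(R⁻¹ n̂) = -0.007182-0.001197i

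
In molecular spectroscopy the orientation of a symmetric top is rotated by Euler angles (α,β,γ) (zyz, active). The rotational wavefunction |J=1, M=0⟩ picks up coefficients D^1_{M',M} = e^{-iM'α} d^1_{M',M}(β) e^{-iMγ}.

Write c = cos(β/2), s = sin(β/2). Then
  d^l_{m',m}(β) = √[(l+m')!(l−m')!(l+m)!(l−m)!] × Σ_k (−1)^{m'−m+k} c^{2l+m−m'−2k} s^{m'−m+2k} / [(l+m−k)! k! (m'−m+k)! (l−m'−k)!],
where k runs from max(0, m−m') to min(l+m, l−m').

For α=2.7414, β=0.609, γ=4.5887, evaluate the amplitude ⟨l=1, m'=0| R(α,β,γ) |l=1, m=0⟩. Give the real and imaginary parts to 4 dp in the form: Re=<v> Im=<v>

D^1_{0,0}(2.7414,0.609,4.5887) = e^{-i·0·2.7414}·d^1_{0,0}(0.609)·e^{-i·0·4.5887}. Compute d first:
c=cos(0.609/2)=0.953997, s=sin(0.609/2)=0.299816; N=√[1·1·1·1]=1.000000
The bounds max(0,m−m')=0 and min(l+m,l−m')=1 give 2 terms
  k=0: (−1)^0·1.0000/(1)·0.9540^2·0.2998^0 = +0.910110
  k=1: (−1)^1·1.0000/(1)·0.9540^0·0.2998^2 = -0.089890
d^1_{0,0}(0.609) = +0.910110 -0.089890 = +0.820220
Attach z-rotation phases: D = e^{-i(0)(2.7414)}·(+0.820220)·e^{-i(0)(4.5887)} = +0.820220+0.000000i

Re=0.8202 Im=0.0000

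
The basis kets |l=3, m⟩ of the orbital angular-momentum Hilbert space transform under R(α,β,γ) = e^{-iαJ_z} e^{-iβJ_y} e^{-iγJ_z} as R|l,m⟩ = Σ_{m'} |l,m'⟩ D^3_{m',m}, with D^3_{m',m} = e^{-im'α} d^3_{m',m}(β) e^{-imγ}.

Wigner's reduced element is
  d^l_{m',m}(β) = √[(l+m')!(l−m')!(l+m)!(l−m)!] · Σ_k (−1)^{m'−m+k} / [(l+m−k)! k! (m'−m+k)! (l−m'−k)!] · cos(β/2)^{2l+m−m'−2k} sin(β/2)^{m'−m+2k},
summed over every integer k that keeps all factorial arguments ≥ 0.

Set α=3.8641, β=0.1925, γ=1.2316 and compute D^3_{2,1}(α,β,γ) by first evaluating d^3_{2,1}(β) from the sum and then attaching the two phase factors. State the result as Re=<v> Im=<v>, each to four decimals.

Re=0.2605 Im=0.1307

Split into d^3_{2,1}(β=0.1925) × two z-phases.
Half-angle: c=0.995372, s=0.096101. N=√(120·1·24·2)=75.894664
k: max(0,(1)−(2))=0 … min(3+(1),3−(2))=1
  k=0: (−1)^1·75.8947/(24)·0.9954^5·0.0961^1 = -0.296931
  k=1: (−1)^2·75.8947/(12)·0.9954^3·0.0961^3 = +0.005536
d^3_{2,1}(0.1925) = -0.296931 +0.005536 = -0.291396
Phases: e^{-i·(2)·3.8641}=+0.125450-0.992100i, e^{-i·(1)·1.2316}=+0.332729-0.943022i ⇒ D=+0.260459+0.130663i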